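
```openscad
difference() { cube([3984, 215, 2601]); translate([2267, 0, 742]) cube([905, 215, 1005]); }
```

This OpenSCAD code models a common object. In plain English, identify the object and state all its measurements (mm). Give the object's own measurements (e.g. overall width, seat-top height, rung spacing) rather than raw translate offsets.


A wall 3984 mm long (x), 215 mm thick (y), 2601 mm tall, with a rectangular window opening cut through it. The opening is 905 mm wide and 1005 mm tall; its sill is at z = 742 mm and its near (−x) edge is 2267 mm from the wall's −x end. The opening passes through the full wall thickness.


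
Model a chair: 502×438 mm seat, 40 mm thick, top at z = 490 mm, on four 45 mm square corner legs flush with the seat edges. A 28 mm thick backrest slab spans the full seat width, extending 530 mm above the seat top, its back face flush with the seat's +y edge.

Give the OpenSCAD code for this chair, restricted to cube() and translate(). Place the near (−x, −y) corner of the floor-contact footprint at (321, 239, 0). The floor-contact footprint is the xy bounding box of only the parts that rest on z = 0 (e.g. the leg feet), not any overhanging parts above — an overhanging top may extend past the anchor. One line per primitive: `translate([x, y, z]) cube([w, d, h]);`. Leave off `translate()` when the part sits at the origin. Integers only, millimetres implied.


translate([321, 239, 450]) cube([502, 438, 40]);
translate([321, 239, 0]) cube([45, 45, 450]);
translate([778, 239, 0]) cube([45, 45, 450]);
translate([321, 632, 0]) cube([45, 45, 450]);
translate([778, 632, 0]) cube([45, 45, 450]);
translate([321, 649, 490]) cube([502, 28, 530]);


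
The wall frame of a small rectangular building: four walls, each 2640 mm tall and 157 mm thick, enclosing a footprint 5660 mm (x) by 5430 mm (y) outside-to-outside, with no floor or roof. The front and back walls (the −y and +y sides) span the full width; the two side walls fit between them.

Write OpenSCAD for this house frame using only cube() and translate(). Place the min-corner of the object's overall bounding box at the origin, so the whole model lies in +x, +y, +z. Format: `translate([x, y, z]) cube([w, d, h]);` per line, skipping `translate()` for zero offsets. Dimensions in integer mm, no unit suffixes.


cube([5660, 157, 2640]);
translate([0, 5273, 0]) cube([5660, 157, 2640]);
translate([0, 157, 0]) cube([157, 5116, 2640]);
translate([5503, 157, 0]) cube([157, 5116, 2640]);


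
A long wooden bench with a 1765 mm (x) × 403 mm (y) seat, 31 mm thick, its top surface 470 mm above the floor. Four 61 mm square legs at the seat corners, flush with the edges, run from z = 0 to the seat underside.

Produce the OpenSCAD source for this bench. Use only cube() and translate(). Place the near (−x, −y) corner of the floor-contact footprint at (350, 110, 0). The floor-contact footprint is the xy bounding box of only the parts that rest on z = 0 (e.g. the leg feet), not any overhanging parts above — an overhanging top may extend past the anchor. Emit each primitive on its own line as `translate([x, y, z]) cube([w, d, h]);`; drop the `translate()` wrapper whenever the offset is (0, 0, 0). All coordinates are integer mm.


// leg_h = 470 − 31 = 439
translate([350, 110, 439]) cube([1765, 403, 31]);
translate([350, 110, 0]) cube([61, 61, 439]);
translate([350, 452, 0]) cube([61, 61, 439]);
translate([2054, 110, 0]) cube([61, 61, 439]);
translate([2054, 452, 0]) cube([61, 61, 439]);


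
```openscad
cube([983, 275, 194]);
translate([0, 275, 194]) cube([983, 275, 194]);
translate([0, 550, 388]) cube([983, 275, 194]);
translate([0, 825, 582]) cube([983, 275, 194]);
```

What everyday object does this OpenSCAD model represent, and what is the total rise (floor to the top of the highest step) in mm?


A staircase. The total rise is 776 mm.

4 identical blocks, each offset up and back from the previous — a staircase. Each step is 194 mm tall and there are 4 of them, so the total rise is 4 × 194 = 776 mm.


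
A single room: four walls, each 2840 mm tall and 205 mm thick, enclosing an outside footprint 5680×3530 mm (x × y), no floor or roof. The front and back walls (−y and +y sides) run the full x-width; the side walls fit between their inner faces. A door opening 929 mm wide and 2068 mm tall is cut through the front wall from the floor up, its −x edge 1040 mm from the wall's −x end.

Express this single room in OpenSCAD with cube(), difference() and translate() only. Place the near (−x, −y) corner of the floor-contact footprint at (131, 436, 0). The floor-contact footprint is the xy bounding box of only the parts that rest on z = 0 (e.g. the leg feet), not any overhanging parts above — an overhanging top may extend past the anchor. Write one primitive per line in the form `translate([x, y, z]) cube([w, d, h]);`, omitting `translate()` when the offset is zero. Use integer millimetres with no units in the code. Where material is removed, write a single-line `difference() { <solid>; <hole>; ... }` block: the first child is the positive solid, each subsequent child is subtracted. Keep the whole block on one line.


difference() { translate([131, 436, 0]) cube([5680, 205, 2840]); translate([1171, 436, 0]) cube([929, 205, 2068]); }
translate([131, 3761, 0]) cube([5680, 205, 2840]);
translate([131, 641, 0]) cube([205, 3120, 2840]);
translate([5606, 641, 0]) cube([205, 3120, 2840]);


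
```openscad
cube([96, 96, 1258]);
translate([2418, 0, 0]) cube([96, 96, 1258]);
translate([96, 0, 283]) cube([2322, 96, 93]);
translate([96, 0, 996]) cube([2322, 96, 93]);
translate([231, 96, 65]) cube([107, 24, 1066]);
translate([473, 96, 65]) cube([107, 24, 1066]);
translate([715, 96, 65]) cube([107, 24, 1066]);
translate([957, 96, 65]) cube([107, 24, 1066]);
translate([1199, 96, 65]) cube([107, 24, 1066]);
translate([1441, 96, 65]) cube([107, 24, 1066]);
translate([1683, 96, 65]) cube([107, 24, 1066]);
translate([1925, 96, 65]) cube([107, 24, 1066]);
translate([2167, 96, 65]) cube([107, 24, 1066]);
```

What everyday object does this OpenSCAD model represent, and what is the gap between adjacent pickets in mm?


A fence section. The picket gap is 135 mm.

Two posts, two rails, 9 pickets — a fence section. Span 2322 mm holds 9 pickets of 107 mm with 10 equal gaps: ⌊(2322 − 9·107) / 10⌋ = 135 mm.


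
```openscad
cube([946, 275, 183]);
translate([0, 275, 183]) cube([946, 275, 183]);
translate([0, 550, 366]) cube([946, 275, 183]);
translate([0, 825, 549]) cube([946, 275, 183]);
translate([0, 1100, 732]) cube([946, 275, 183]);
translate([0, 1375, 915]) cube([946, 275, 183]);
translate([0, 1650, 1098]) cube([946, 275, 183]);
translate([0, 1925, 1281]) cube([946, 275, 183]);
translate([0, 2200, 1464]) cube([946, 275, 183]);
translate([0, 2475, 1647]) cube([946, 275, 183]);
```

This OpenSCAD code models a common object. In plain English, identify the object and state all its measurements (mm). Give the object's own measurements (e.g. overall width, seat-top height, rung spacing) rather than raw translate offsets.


A straight staircase of 10 solid steps. Each step is 946 mm wide (x), 275 mm deep (y, the going) and 183 mm tall (the rise). The first step rests on the floor; each subsequent step sits one going further in +y and one rise higher in +z, directly behind and above the previous step with no overlap.


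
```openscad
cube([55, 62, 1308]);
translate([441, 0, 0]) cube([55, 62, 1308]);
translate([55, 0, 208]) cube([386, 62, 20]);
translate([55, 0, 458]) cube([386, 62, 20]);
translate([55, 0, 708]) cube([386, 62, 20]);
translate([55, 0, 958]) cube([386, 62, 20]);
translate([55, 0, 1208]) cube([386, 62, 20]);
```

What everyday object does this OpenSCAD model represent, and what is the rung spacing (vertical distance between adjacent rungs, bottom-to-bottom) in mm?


A ladder. The rung spacing is 250 mm.

Two tall 55×62 posts with 5 short bars between them — a ladder. Adjacent rungs sit at z = 208 and z = 458, so the spacing is 458 − 208 = 250 mm.


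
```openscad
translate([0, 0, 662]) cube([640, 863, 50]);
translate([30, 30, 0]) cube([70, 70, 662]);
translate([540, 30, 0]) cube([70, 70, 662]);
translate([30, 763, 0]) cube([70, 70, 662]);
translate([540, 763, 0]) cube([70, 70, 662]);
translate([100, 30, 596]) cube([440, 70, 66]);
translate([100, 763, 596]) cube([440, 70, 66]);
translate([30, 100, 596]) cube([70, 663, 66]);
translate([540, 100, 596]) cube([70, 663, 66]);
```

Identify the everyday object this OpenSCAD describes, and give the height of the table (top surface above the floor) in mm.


A table. The table height is 712 mm.

A 640×863×50 slab sits at z = 662 on four 70 mm square posts — a table. The top surface is at 662 + 50 = 712 mm.


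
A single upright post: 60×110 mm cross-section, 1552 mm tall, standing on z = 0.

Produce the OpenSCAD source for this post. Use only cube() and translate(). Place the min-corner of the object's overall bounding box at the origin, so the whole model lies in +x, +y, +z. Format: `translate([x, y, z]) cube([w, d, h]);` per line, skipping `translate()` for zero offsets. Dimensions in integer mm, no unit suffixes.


cube([60, 110, 1552]);


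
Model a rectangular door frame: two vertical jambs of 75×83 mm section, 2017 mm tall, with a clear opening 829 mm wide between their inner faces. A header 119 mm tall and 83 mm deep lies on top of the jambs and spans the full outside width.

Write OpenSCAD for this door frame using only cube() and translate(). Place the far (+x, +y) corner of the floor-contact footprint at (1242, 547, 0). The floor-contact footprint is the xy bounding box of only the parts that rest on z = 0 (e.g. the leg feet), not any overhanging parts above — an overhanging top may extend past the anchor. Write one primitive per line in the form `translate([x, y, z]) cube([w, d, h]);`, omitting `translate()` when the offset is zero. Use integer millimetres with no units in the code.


translate([263, 464, 0]) cube([75, 83, 2017]);
translate([1167, 464, 0]) cube([75, 83, 2017]);
translate([263, 464, 2017]) cube([979, 83, 119]);


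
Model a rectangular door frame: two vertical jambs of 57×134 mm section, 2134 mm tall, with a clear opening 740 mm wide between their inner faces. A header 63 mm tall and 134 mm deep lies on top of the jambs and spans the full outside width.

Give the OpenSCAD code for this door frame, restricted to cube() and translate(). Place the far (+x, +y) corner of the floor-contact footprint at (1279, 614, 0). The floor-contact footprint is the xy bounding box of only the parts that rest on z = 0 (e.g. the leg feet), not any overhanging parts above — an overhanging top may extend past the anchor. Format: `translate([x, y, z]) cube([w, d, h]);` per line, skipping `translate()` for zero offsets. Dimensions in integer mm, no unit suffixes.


translate([425, 480, 0]) cube([57, 134, 2134]);
translate([1222, 480, 0]) cube([57, 134, 2134]);
translate([425, 480, 2134]) cube([854, 134, 63]);


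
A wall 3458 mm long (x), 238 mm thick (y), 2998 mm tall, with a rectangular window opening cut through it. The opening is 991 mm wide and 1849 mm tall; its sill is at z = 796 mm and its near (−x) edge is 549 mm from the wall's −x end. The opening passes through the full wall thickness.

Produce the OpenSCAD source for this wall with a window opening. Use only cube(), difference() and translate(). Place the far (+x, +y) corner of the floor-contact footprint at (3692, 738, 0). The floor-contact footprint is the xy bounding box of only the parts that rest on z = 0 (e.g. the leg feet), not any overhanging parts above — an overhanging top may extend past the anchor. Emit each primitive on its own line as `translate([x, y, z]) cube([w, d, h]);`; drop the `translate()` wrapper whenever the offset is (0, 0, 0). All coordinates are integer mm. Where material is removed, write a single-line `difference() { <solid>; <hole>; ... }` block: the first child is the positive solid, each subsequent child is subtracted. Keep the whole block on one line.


difference() { translate([234, 500, 0]) cube([3458, 238, 2998]); translate([783, 500, 796]) cube([991, 238, 1849]); }


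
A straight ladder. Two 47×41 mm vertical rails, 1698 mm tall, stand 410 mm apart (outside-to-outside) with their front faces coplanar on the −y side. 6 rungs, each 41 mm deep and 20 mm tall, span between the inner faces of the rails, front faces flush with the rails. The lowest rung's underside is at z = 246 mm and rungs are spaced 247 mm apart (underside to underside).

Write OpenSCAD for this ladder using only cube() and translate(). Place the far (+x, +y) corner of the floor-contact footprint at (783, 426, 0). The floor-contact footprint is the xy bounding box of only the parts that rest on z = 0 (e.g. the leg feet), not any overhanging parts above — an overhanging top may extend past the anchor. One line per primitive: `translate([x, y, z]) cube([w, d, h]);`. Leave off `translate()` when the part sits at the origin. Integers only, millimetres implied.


translate([373, 385, 0]) cube([47, 41, 1698]);
translate([736, 385, 0]) cube([47, 41, 1698]);
translate([420, 385, 246]) cube([316, 41, 20]);
translate([420, 385, 493]) cube([316, 41, 20]);
translate([420, 385, 740]) cube([316, 41, 20]);
translate([420, 385, 987]) cube([316, 41, 20]);
translate([420, 385, 1234]) cube([316, 41, 20]);
translate([420, 385, 1481]) cube([316, 41, 20]);


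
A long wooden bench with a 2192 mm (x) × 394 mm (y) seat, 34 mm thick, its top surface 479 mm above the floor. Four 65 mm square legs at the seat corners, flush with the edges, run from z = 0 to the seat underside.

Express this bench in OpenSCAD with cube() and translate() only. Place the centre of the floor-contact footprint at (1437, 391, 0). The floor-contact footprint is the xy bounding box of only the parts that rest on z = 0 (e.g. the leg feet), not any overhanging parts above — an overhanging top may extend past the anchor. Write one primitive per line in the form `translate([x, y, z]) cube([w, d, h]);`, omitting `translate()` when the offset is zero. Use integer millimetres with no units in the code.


translate([341, 194, 445]) cube([2192, 394, 34]);
translate([341, 194, 0]) cube([65, 65, 445]);
translate([341, 523, 0]) cube([65, 65, 445]);
translate([2468, 194, 0]) cube([65, 65, 445]);
translate([2468, 523, 0]) cube([65, 65, 445]);


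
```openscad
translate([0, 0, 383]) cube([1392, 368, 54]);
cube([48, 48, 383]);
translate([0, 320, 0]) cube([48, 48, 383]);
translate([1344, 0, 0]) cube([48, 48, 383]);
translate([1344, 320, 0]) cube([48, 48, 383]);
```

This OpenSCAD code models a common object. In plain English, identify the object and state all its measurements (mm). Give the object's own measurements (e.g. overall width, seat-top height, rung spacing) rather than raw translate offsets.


A long wooden bench with a 1392 mm (x) × 368 mm (y) seat, 54 mm thick, its top surface 437 mm above the floor. Four 48 mm square legs at the seat corners, flush with the edges, run from z = 0 to the seat underside.


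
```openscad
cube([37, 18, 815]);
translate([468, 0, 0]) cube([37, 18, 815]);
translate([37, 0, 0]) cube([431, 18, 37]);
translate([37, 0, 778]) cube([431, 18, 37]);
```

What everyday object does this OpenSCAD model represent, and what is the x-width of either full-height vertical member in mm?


A picture frame. The border width is 37 mm.

Four thin pieces enclosing a rectangular opening — a picture frame. The two full-height stiles are 815 mm tall; the top rail sits at z = 778 and is 37 mm tall, so the border above the opening is 815 − 778 = 37 mm, matching the stile x-width.


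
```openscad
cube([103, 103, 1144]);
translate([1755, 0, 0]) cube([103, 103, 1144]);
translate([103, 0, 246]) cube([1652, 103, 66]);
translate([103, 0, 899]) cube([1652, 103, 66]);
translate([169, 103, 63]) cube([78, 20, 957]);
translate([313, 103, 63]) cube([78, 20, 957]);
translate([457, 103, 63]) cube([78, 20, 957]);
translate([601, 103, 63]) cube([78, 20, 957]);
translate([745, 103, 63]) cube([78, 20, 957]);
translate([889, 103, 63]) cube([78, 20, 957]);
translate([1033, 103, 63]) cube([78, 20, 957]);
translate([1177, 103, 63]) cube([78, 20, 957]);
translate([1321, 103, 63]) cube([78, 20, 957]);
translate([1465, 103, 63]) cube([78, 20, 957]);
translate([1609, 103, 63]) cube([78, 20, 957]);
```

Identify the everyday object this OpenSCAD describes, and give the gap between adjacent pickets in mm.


A fence section. The picket gap is 66 mm.

Two posts, two rails, 11 pickets — a fence section. Span 1652 mm holds 11 pickets of 78 mm with 12 equal gaps: ⌊(1652 − 11·78) / 12⌋ = 66 mm.


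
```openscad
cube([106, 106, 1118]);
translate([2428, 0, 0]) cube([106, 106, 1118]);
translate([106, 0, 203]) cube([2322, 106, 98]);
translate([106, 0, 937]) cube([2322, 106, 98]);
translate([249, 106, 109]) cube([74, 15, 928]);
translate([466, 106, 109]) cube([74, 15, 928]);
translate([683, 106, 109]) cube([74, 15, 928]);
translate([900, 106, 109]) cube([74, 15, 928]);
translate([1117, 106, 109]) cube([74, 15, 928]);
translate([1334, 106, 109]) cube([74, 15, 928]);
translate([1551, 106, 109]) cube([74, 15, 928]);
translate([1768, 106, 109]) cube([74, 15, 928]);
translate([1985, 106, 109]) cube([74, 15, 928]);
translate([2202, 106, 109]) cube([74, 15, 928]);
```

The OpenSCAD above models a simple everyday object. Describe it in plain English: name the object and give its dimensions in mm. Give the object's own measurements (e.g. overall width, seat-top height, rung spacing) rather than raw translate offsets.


A fence section. Two 106×106 mm posts, 1118 mm tall, stand on the floor with a clear span of 2322 mm between their inner faces. Two horizontal rails of 106×98 mm section span the gap between the posts with their undersides at z = 203 mm and z = 937 mm, flush with the posts' −y face. 10 pickets, each 74 mm wide, 15 mm thick and 928 mm tall, are fixed to the +y face of the rails with their bottoms at z = 109 mm, spaced across the span with a 143 mm gap after the −x post and between neighbouring pickets, with 152 mm left before the +x post.


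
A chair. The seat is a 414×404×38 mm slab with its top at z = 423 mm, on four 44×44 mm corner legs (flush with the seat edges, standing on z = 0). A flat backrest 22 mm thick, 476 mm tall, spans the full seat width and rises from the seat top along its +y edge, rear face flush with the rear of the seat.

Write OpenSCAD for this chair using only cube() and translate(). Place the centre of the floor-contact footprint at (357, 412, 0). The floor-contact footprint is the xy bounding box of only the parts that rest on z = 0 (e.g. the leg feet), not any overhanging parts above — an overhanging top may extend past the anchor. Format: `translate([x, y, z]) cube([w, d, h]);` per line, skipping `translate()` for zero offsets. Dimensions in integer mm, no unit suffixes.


translate([150, 210, 385]) cube([414, 404, 38]);
translate([150, 210, 0]) cube([44, 44, 385]);
translate([520, 210, 0]) cube([44, 44, 385]);
translate([150, 570, 0]) cube([44, 44, 385]);
translate([520, 570, 0]) cube([44, 44, 385]);
translate([150, 592, 423]) cube([414, 22, 476]);


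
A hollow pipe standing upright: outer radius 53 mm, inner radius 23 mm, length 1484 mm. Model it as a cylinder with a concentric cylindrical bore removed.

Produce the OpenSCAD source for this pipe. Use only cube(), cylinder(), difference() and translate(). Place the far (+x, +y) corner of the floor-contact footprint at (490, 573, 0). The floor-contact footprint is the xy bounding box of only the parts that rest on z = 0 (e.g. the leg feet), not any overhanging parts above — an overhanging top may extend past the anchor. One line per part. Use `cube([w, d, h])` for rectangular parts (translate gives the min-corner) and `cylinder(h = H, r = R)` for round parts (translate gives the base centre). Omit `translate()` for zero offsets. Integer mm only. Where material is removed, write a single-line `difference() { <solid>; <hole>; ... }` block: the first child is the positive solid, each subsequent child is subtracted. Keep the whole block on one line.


difference() { translate([437, 520, 0]) cylinder(h = 1484, r = 53); translate([437, 520, 0]) cylinder(h = 1484, r = 23); }


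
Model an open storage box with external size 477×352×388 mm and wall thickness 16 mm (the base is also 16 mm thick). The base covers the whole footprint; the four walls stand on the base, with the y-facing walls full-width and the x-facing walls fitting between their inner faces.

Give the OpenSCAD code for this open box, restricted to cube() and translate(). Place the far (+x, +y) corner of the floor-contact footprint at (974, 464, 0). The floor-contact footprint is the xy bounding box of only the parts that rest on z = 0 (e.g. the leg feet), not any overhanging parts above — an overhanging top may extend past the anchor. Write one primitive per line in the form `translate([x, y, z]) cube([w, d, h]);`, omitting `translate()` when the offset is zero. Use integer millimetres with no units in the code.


translate([497, 112, 0]) cube([477, 352, 16]);
translate([497, 112, 16]) cube([477, 16, 372]);
translate([497, 448, 16]) cube([477, 16, 372]);
translate([497, 128, 16]) cube([16, 320, 372]);
translate([958, 128, 16]) cube([16, 320, 372]);


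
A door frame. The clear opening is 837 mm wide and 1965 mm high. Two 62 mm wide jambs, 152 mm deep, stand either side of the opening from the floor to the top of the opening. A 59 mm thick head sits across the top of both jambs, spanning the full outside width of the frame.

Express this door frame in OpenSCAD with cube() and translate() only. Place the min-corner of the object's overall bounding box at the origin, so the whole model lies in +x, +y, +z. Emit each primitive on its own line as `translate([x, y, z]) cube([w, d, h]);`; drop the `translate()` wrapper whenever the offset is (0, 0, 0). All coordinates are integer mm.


cube([62, 152, 1965]);
translate([899, 0, 0]) cube([62, 152, 1965]);
translate([0, 0, 1965]) cube([961, 152, 59]);


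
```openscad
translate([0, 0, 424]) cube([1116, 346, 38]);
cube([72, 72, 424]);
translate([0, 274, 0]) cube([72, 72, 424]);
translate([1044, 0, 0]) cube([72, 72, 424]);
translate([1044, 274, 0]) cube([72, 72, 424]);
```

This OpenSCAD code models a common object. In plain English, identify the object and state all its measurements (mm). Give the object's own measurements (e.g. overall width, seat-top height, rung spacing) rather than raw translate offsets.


A long wooden bench with a 1116 mm (x) × 346 mm (y) seat, 38 mm thick, its top surface 462 mm above the floor. Four 72 mm square legs at the seat corners, flush with the edges, run from z = 0 to the seat underside.


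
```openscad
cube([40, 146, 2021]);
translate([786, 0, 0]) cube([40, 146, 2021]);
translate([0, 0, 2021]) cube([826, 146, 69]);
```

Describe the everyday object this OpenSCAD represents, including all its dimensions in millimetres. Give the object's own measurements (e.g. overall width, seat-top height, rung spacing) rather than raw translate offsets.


A door frame. The clear opening is 746 mm wide and 2021 mm high. Two 40 mm wide jambs, 146 mm deep, stand either side of the opening from the floor to the top of the opening. A 69 mm thick head sits across the top of both jambs, spanning the full outside width of the frame.


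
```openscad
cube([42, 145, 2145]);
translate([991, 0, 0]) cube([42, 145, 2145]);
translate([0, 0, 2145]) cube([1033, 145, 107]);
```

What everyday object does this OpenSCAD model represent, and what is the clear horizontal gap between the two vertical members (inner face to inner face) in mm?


A door frame. The clear opening width is 949 mm.

Two 2145 mm tall posts with a header on top — a door frame. The left jamb is 42 mm wide at x = 0; the right jamb starts at x = 991. The clear opening is 991 − 42 = 949 mm.


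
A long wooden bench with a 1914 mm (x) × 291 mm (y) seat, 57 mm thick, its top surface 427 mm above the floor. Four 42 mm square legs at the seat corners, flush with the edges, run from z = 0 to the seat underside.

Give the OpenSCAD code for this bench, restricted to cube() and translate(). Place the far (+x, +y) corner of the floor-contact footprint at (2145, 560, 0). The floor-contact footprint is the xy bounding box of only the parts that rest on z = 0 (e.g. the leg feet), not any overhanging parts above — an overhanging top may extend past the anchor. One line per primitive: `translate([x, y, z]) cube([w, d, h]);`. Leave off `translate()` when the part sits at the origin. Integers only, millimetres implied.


translate([231, 269, 370]) cube([1914, 291, 57]);
translate([231, 269, 0]) cube([42, 42, 370]);
translate([231, 518, 0]) cube([42, 42, 370]);
translate([2103, 269, 0]) cube([42, 42, 370]);
translate([2103, 518, 0]) cube([42, 42, 370]);


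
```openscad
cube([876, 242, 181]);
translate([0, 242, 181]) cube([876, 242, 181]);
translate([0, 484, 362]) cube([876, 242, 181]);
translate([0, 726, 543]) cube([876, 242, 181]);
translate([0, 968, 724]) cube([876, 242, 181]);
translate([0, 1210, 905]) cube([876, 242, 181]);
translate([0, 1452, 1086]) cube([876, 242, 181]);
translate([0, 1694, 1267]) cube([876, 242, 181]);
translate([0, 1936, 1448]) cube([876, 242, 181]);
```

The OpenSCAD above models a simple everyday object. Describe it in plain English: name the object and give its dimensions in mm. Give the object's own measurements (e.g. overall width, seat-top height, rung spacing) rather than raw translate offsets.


A straight staircase of 9 solid steps. Each step is 876 mm wide (x), 242 mm deep (y, the going) and 181 mm tall (the rise). The first step rests on the floor; each subsequent step sits one going further in +y and one rise higher in +z, directly behind and above the previous step with no overlap.


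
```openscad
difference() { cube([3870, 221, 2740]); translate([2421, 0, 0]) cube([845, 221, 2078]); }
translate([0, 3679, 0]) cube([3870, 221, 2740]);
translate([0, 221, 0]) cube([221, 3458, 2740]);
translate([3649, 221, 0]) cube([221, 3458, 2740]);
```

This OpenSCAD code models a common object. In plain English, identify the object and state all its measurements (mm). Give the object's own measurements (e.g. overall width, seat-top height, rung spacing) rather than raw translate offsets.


A single room: four walls, each 2740 mm tall and 221 mm thick, enclosing an outside footprint 3870×3900 mm (x × y), no floor or roof. The front and back walls (−y and +y sides) run the full x-width; the side walls fit between their inner faces. A door opening 845 mm wide and 2078 mm tall is cut through the front wall from the floor up, its −x edge 2421 mm from the wall's −x end.


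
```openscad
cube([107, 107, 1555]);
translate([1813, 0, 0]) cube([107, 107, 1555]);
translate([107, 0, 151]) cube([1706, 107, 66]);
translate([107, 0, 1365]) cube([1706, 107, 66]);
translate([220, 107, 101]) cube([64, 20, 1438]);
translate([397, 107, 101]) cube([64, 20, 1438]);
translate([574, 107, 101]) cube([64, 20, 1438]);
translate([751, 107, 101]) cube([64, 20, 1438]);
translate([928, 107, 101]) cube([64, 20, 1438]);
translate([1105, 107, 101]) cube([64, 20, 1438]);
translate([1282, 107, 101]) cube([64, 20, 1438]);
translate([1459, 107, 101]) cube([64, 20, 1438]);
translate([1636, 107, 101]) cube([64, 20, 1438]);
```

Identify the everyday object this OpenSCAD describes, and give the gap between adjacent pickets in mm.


A fence section. The picket gap is 113 mm.

Two posts, two rails, 9 pickets — a fence section. Span 1706 mm holds 9 pickets of 64 mm with 10 equal gaps: ⌊(1706 − 9·64) / 10⌋ = 113 mm.


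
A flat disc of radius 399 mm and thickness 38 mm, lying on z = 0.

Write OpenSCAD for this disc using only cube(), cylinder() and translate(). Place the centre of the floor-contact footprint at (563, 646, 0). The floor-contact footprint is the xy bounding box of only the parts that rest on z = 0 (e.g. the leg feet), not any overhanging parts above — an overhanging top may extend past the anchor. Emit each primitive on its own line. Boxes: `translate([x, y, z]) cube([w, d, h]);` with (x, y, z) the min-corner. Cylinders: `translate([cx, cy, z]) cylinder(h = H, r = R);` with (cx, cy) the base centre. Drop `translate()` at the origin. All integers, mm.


translate([563, 646, 0]) cylinder(h = 38, r = 399);


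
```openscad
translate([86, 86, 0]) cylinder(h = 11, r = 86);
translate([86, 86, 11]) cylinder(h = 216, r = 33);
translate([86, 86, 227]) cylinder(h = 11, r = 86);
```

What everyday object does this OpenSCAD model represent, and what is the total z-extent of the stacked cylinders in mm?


A spool. The overall height is 238 mm.

Three coaxial cylinders, large–small–large — a spool. Two 11 mm flanges and a 216 mm core give 11 + 216 + 11 = 238 mm.


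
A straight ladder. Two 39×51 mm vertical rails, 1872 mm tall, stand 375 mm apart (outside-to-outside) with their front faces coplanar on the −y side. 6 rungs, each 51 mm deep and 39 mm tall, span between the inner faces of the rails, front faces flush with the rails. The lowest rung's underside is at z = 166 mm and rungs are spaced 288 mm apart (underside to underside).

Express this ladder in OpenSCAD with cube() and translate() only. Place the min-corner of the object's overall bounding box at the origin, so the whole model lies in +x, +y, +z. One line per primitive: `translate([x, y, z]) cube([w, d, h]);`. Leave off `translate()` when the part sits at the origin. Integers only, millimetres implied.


cube([39, 51, 1872]);
translate([336, 0, 0]) cube([39, 51, 1872]);
translate([39, 0, 166]) cube([297, 51, 39]);
translate([39, 0, 454]) cube([297, 51, 39]);
translate([39, 0, 742]) cube([297, 51, 39]);
translate([39, 0, 1030]) cube([297, 51, 39]);
translate([39, 0, 1318]) cube([297, 51, 39]);
translate([39, 0, 1606]) cube([297, 51, 39]);


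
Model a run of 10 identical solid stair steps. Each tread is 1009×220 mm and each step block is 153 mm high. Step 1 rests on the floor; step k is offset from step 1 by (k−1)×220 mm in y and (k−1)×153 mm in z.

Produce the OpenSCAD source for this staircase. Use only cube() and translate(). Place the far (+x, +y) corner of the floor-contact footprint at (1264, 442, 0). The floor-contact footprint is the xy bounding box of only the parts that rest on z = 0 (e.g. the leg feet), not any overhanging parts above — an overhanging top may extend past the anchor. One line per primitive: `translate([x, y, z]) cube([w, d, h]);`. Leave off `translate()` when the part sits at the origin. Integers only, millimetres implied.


translate([255, 222, 0]) cube([1009, 220, 153]);
translate([255, 442, 153]) cube([1009, 220, 153]);
translate([255, 662, 306]) cube([1009, 220, 153]);
translate([255, 882, 459]) cube([1009, 220, 153]);
translate([255, 1102, 612]) cube([1009, 220, 153]);
translate([255, 1322, 765]) cube([1009, 220, 153]);
translate([255, 1542, 918]) cube([1009, 220, 153]);
translate([255, 1762, 1071]) cube([1009, 220, 153]);
translate([255, 1982, 1224]) cube([1009, 220, 153]);
translate([255, 2202, 1377]) cube([1009, 220, 153]);


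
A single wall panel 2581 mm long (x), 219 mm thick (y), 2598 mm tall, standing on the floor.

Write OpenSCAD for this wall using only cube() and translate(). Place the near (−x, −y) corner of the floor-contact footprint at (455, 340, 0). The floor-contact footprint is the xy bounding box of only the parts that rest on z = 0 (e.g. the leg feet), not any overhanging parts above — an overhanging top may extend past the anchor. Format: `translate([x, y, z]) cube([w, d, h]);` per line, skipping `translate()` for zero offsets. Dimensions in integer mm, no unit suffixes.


translate([455, 340, 0]) cube([2581, 219, 2598]);


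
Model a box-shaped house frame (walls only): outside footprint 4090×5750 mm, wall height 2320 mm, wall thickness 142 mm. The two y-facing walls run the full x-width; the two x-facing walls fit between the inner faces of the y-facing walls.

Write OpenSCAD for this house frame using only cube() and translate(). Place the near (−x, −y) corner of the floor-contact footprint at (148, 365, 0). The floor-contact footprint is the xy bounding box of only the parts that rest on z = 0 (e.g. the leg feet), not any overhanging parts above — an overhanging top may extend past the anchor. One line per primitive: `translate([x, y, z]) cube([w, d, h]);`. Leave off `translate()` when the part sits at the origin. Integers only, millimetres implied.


translate([148, 365, 0]) cube([4090, 142, 2320]);
translate([148, 5973, 0]) cube([4090, 142, 2320]);
translate([148, 507, 0]) cube([142, 5466, 2320]);
translate([4096, 507, 0]) cube([142, 5466, 2320]);


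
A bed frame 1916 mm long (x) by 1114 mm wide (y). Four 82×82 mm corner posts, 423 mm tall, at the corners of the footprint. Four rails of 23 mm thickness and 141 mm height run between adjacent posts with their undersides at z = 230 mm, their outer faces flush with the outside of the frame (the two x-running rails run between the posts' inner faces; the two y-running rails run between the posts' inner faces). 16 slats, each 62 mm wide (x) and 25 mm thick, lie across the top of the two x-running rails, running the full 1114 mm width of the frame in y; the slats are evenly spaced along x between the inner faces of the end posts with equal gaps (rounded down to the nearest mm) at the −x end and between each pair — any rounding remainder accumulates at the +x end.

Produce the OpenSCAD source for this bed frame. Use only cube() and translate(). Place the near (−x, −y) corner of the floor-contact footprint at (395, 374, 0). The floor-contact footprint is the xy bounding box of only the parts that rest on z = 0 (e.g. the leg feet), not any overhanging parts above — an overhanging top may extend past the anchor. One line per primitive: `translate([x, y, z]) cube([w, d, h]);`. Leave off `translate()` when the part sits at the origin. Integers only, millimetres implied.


translate([395, 374, 0]) cube([82, 82, 423]);
translate([395, 1406, 0]) cube([82, 82, 423]);
translate([2229, 374, 0]) cube([82, 82, 423]);
translate([2229, 1406, 0]) cube([82, 82, 423]);
translate([477, 374, 230]) cube([1752, 23, 141]);
translate([477, 1465, 230]) cube([1752, 23, 141]);
translate([395, 456, 230]) cube([23, 950, 141]);
translate([2288, 456, 230]) cube([23, 950, 141]);
translate([521, 374, 371]) cube([62, 1114, 25]);
translate([627, 374, 371]) cube([62, 1114, 25]);
translate([733, 374, 371]) cube([62, 1114, 25]);
translate([839, 374, 371]) cube([62, 1114, 25]);
translate([945, 374, 371]) cube([62, 1114, 25]);
translate([1051, 374, 371]) cube([62, 1114, 25]);
translate([1157, 374, 371]) cube([62, 1114, 25]);
translate([1263, 374, 371]) cube([62, 1114, 25]);
translate([1369, 374, 371]) cube([62, 1114, 25]);
translate([1475, 374, 371]) cube([62, 1114, 25]);
translate([1581, 374, 371]) cube([62, 1114, 25]);
translate([1687, 374, 371]) cube([62, 1114, 25]);
translate([1793, 374, 371]) cube([62, 1114, 25]);
translate([1899, 374, 371]) cube([62, 1114, 25]);
translate([2005, 374, 371]) cube([62, 1114, 25]);
translate([2111, 374, 371]) cube([62, 1114, 25]);


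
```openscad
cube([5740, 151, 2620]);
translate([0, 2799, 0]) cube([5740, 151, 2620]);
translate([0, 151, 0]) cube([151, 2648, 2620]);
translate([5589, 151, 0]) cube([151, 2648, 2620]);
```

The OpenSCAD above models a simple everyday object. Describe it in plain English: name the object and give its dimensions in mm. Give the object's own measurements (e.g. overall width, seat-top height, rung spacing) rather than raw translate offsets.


The wall frame of a small rectangular building: four walls, each 2620 mm tall and 151 mm thick, enclosing a footprint 5740 mm (x) by 2950 mm (y) outside-to-outside, with no floor or roof. The front and back walls (the −y and +y sides) span the full width; the two side walls fit between them.


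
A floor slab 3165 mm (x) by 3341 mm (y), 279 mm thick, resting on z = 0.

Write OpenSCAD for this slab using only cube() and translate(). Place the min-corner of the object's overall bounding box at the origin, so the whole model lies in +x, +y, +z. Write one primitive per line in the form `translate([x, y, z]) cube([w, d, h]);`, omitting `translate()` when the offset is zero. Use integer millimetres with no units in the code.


cube([3165, 3341, 279]);


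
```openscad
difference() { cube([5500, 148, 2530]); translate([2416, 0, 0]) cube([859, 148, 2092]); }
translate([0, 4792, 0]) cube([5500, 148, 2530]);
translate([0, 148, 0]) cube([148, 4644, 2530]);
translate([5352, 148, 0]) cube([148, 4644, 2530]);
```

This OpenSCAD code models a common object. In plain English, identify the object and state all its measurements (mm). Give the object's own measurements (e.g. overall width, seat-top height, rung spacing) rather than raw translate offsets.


A single room: four walls, each 2530 mm tall and 148 mm thick, enclosing an outside footprint 5500×4940 mm (x × y), no floor or roof. The front and back walls (−y and +y sides) run the full x-width; the side walls fit between their inner faces. A door opening 859 mm wide and 2092 mm tall is cut through the front wall from the floor up, its −x edge 2416 mm from the wall's −x end.


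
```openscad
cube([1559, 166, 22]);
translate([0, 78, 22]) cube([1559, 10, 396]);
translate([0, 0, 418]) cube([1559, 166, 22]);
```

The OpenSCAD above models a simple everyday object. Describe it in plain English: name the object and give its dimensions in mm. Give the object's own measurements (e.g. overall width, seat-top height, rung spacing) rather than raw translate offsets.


An I-beam lying along x, 1559 mm long. Overall section height 440 mm. Two flanges 166 mm wide (y) and 22 mm thick, one on the floor and one at the top; a web 10 mm thick runs between them, centred on the flange width.


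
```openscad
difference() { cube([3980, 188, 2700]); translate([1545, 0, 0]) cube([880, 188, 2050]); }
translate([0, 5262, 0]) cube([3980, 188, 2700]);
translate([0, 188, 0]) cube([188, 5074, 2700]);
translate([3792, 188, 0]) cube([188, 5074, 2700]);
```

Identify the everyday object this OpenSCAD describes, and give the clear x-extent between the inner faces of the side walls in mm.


A single room. The interior width is 3604 mm.

Four walls enclosing a rectangle with a door in the front wall — a room. Outside width 3980 minus two 188 mm walls gives 3604 mm.


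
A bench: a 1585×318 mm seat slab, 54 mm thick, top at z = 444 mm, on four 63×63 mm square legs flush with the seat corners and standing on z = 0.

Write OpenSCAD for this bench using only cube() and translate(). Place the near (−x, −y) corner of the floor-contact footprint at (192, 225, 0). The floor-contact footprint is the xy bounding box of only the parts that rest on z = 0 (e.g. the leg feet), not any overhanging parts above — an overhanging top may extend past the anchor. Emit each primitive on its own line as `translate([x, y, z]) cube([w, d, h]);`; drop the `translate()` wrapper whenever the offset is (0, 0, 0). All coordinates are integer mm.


// leg_h = 444 − 54 = 390
translate([192, 225, 390]) cube([1585, 318, 54]);
translate([192, 225, 0]) cube([63, 63, 390]);
translate([192, 480, 0]) cube([63, 63, 390]);
translate([1714, 225, 0]) cube([63, 63, 390]);
translate([1714, 480, 0]) cube([63, 63, 390]);


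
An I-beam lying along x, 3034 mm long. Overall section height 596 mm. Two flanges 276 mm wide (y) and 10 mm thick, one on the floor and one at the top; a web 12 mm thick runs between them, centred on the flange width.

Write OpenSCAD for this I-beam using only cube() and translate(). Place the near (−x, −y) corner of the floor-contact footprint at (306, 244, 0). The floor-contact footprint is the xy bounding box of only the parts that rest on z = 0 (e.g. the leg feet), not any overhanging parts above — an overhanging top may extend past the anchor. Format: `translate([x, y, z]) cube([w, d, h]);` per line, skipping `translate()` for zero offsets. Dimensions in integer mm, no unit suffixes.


translate([306, 244, 0]) cube([3034, 276, 10]);
translate([306, 376, 10]) cube([3034, 12, 576]);
translate([306, 244, 586]) cube([3034, 276, 10]);
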